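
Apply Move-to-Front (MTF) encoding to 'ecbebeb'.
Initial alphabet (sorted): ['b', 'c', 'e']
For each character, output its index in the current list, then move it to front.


MTF encoding:
'e': index 2 in ['b', 'c', 'e'] -> ['e', 'b', 'c']
'c': index 2 in ['e', 'b', 'c'] -> ['c', 'e', 'b']
'b': index 2 in ['c', 'e', 'b'] -> ['b', 'c', 'e']
'e': index 2 in ['b', 'c', 'e'] -> ['e', 'b', 'c']
'b': index 1 in ['e', 'b', 'c'] -> ['b', 'e', 'c']
'e': index 1 in ['b', 'e', 'c'] -> ['e', 'b', 'c']
'b': index 1 in ['e', 'b', 'c'] -> ['b', 'e', 'c']


Output: [2, 2, 2, 2, 1, 1, 1]


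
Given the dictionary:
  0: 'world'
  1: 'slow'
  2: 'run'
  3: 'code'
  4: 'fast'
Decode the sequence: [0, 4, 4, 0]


Look up each index in the dictionary:
  0 -> 'world'
  4 -> 'fast'
  4 -> 'fast'
  0 -> 'world'

Decoded: "world fast fast world"


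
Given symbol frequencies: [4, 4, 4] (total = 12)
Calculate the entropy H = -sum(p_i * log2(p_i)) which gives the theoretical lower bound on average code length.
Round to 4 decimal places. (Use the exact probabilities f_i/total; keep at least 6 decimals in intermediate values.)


Per-symbol terms -p_i * log2(p_i) with p_i = f_i/12:
  p = 4/12 = 0.333333: log2(p) = -1.584963, -p*log2(p) = 0.528321
  p = 4/12 = 0.333333: log2(p) = -1.584963, -p*log2(p) = 0.528321
  p = 4/12 = 0.333333: log2(p) = -1.584963, -p*log2(p) = 0.528321
H = 0.528321 + 0.528321 + 0.528321 = 1.584963

H = 1.585 bits/symbol


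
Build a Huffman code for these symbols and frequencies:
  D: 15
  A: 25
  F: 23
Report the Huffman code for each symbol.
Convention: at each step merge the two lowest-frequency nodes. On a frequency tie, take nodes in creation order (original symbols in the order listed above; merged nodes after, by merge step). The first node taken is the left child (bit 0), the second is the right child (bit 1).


Huffman tree construction:
Step 1: Merge D(15) + F(23) = 38
Step 2: Merge A(25) + (D+F)(38) = 63
Read each symbol's code off the tree from the root (left child = 0, right child = 1).

Codes:
  D: 10 (length 2)
  A: 0 (length 1)
  F: 11 (length 2)
Average code length: 101/63 = 1.6032 bits/symbol


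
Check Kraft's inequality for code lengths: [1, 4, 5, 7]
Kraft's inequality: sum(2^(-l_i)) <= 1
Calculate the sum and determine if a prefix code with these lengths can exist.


Sum = 2^(-1) + 2^(-4) + 2^(-5) + 2^(-7)
    = 0.5 + 0.0625 + 0.03125 + 0.0078125
    = 77/128 = 0.6015625
Since 0.6015625 <= 1, Kraft's inequality IS satisfied.
A prefix code with these lengths CAN exist.

Kraft sum = 0.6015625. Satisfied.


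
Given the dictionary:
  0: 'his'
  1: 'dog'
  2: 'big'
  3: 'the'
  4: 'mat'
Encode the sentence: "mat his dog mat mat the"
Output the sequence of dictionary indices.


Look up each word in the dictionary:
  'mat' -> 4
  'his' -> 0
  'dog' -> 1
  'mat' -> 4
  'mat' -> 4
  'the' -> 3

Encoded: [4, 0, 1, 4, 4, 3]


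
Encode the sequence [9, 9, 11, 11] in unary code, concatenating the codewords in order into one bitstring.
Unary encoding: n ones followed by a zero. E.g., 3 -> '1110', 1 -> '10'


Encode each number as n ones followed by a terminating 0:
  9 -> 1111111110 (10 bits)
  9 -> 1111111110 (10 bits)
  11 -> 111111111110 (12 bits)
  11 -> 111111111110 (12 bits)
Total length = 10 + 10 + 12 + 12 = 44 bits.

Unary([9, 9, 11, 11]) = 11111111101111111110111111111110111111111110 (44 bits)


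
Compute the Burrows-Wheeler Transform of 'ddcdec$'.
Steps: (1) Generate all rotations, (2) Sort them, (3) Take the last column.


Rotations (sorted):
  0: $ddcdec -> last char: c
  1: c$ddcde -> last char: e
  2: cdec$dd -> last char: d
  3: dcdec$d -> last char: d
  4: ddcdec$ -> last char: $
  5: dec$ddc -> last char: c
  6: ec$ddcd -> last char: d


BWT = cedd$cd


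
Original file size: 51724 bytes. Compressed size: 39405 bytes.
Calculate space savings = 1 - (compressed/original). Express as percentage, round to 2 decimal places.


ratio = compressed/original = 39405/51724 = 0.761832
savings = 1 - ratio = 1 - 0.761832 = 0.238168
as a percentage: 0.238168 * 100 = 23.82%

Space savings = 1 - 39405/51724 = 23.82%


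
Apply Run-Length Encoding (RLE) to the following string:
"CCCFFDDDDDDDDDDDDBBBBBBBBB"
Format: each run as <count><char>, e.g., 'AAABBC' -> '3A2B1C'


Scanning runs left to right:
  i=0: run of 'C' x 3 -> '3C'
  i=3: run of 'F' x 2 -> '2F'
  i=5: run of 'D' x 12 -> '12D'
  i=17: run of 'B' x 9 -> '9B'

RLE = 3C2F12D9B


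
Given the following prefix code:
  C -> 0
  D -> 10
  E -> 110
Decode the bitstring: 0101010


Decoding step by step:
Bits 0 -> C
Bits 10 -> D
Bits 10 -> D
Bits 10 -> D


Decoded message: CDDD


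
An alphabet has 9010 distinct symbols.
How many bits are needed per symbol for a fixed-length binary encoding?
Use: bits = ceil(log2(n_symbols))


log2(9010) = 13.1373
Bracket: 2^13 = 8192 < 9010 <= 2^14 = 16384
So ceil(log2(9010)) = 14

bits = ceil(log2(9010)) = ceil(13.1373) = 14 bits


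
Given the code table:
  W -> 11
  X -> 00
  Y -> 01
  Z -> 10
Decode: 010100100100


Decoding:
01 -> Y
01 -> Y
00 -> X
10 -> Z
01 -> Y
00 -> X


Result: YYXZYX


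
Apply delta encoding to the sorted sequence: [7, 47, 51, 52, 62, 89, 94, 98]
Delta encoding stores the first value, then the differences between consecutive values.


First value: 7
Deltas:
  47 - 7 = 40
  51 - 47 = 4
  52 - 51 = 1
  62 - 52 = 10
  89 - 62 = 27
  94 - 89 = 5
  98 - 94 = 4


Delta encoded: [7, 40, 4, 1, 10, 27, 5, 4]


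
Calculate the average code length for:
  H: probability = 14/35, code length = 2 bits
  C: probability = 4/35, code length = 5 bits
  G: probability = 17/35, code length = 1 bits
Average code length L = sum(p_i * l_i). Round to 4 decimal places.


Weighted contributions p_i * l_i:
  H: (14/35) * 2 = 28/35
  C: (4/35) * 5 = 20/35
  G: (17/35) * 1 = 17/35
Sum = (28 + 20 + 17)/35 = 65/35

L = 65/35 = 1.8571 bits/symbol


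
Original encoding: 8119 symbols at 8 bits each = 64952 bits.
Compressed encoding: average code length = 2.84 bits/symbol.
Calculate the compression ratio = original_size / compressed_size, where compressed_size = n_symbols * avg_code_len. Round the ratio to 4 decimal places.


original_size = n_symbols * orig_bits = 8119 * 8 = 64952 bits
compressed_size = n_symbols * avg_code_len = 8119 * 2.84 = 23057.96 bits
ratio = original_size / compressed_size = 64952 / 23057.96 = 2.8169

Compression ratio = 2.8169


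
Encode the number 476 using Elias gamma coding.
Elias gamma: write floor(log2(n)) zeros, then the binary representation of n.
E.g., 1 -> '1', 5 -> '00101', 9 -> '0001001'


num_bits = floor(log2(476)) + 1 = 9
leading_zeros = num_bits - 1 = 8
binary(476) = 111011100

Elias gamma(476) = '00000000' + '111011100' = 00000000111011100 (17 bits)


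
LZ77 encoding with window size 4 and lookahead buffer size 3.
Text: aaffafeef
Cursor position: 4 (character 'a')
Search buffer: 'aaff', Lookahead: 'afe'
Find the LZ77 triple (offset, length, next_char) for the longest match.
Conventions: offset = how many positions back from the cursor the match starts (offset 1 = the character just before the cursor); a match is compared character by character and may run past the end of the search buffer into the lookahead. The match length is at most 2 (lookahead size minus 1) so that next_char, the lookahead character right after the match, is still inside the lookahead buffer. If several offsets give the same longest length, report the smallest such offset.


Try each offset into the search buffer:
  offset=1 (pos 3, char 'f'): match length 0
  offset=2 (pos 2, char 'f'): match length 0
  offset=3 (pos 1, char 'a'): match length 2
  offset=4 (pos 0, char 'a'): match length 1
Longest match has length 2 at offset 3.
next_char = character at position 4 + 2 = 6 -> 'e'

Best match: offset=3, length=2 (matching 'af' starting at position 1)
LZ77 triple: (3, 2, 'e')


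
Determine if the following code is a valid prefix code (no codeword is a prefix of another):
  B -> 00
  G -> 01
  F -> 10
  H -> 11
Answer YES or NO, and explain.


Checking each pair (does one codeword prefix another?):
  B='00' vs G='01': no prefix
  B='00' vs F='10': no prefix
  B='00' vs H='11': no prefix
  G='01' vs B='00': no prefix
  G='01' vs F='10': no prefix
  G='01' vs H='11': no prefix
  F='10' vs B='00': no prefix
  F='10' vs G='01': no prefix
  F='10' vs H='11': no prefix
  H='11' vs B='00': no prefix
  H='11' vs G='01': no prefix
  H='11' vs F='10': no prefix
No violation found over all pairs.

YES -- this is a valid prefix code. No codeword is a prefix of any other codeword.


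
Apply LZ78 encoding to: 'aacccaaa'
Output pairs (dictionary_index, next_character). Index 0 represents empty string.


LZ78 encoding steps:
Dictionary: {0: ''}
Step 1: w='' (idx 0), next='a' -> output (0, 'a'), add 'a' as idx 1
Step 2: w='a' (idx 1), next='c' -> output (1, 'c'), add 'ac' as idx 2
Step 3: w='' (idx 0), next='c' -> output (0, 'c'), add 'c' as idx 3
Step 4: w='c' (idx 3), next='a' -> output (3, 'a'), add 'ca' as idx 4
Step 5: w='a' (idx 1), next='a' -> output (1, 'a'), add 'aa' as idx 5


Encoded: [(0, 'a'), (1, 'c'), (0, 'c'), (3, 'a'), (1, 'a')]


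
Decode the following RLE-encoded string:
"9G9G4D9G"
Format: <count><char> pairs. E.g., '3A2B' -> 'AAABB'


Expanding each <count><char> pair:
  9G -> 'GGGGGGGGG'
  9G -> 'GGGGGGGGG'
  4D -> 'DDDD'
  9G -> 'GGGGGGGGG'

Decoded = GGGGGGGGGGGGGGGGGGDDDDGGGGGGGGG


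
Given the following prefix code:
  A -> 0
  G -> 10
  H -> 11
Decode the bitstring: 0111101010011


Decoding step by step:
Bits 0 -> A
Bits 11 -> H
Bits 11 -> H
Bits 0 -> A
Bits 10 -> G
Bits 10 -> G
Bits 0 -> A
Bits 11 -> H


Decoded message: AHHAGGAH


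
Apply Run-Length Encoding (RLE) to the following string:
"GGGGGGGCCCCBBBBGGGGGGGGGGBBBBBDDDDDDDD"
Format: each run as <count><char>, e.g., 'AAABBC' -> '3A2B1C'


Scanning runs left to right:
  i=0: run of 'G' x 7 -> '7G'
  i=7: run of 'C' x 4 -> '4C'
  i=11: run of 'B' x 4 -> '4B'
  i=15: run of 'G' x 10 -> '10G'
  i=25: run of 'B' x 5 -> '5B'
  i=30: run of 'D' x 8 -> '8D'

RLE = 7G4C4B10G5B8D


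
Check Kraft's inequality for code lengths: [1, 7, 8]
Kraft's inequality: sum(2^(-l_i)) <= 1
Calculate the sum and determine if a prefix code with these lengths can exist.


Sum = 2^(-1) + 2^(-7) + 2^(-8)
    = 0.5 + 0.0078125 + 0.00390625
    = 131/256 = 0.51171875
Since 0.51171875 <= 1, Kraft's inequality IS satisfied.
A prefix code with these lengths CAN exist.

Kraft sum = 0.51171875. Satisfied.


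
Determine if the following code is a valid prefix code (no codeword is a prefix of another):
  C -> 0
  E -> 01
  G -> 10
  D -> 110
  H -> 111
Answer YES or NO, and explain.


Checking each pair (does one codeword prefix another?):
  C='0' vs E='01': prefix -- VIOLATION

NO -- this is NOT a valid prefix code. C (0) is a prefix of E (01).


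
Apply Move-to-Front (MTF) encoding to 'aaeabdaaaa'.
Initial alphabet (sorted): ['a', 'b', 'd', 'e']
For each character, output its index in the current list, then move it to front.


MTF encoding:
'a': index 0 in ['a', 'b', 'd', 'e'] -> ['a', 'b', 'd', 'e']
'a': index 0 in ['a', 'b', 'd', 'e'] -> ['a', 'b', 'd', 'e']
'e': index 3 in ['a', 'b', 'd', 'e'] -> ['e', 'a', 'b', 'd']
'a': index 1 in ['e', 'a', 'b', 'd'] -> ['a', 'e', 'b', 'd']
'b': index 2 in ['a', 'e', 'b', 'd'] -> ['b', 'a', 'e', 'd']
'd': index 3 in ['b', 'a', 'e', 'd'] -> ['d', 'b', 'a', 'e']
'a': index 2 in ['d', 'b', 'a', 'e'] -> ['a', 'd', 'b', 'e']
'a': index 0 in ['a', 'd', 'b', 'e'] -> ['a', 'd', 'b', 'e']
'a': index 0 in ['a', 'd', 'b', 'e'] -> ['a', 'd', 'b', 'e']
'a': index 0 in ['a', 'd', 'b', 'e'] -> ['a', 'd', 'b', 'e']


Output: [0, 0, 3, 1, 2, 3, 2, 0, 0, 0]


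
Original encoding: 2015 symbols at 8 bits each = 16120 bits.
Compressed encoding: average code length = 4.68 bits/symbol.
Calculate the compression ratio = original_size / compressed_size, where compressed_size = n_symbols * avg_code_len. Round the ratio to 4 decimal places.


original_size = n_symbols * orig_bits = 2015 * 8 = 16120 bits
compressed_size = n_symbols * avg_code_len = 2015 * 4.68 = 9430.2 bits
ratio = original_size / compressed_size = 16120 / 9430.2 = 1.7094

Compression ratio = 1.7094


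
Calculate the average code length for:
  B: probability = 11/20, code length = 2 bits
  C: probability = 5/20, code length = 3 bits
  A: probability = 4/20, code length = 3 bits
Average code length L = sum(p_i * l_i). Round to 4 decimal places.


Weighted contributions p_i * l_i:
  B: (11/20) * 2 = 22/20
  C: (5/20) * 3 = 15/20
  A: (4/20) * 3 = 12/20
Sum = (22 + 15 + 12)/20 = 49/20

L = 49/20 = 2.4500 bits/symbol


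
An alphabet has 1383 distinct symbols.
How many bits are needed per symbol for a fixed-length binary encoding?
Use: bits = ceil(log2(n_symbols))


log2(1383) = 10.4336
Bracket: 2^10 = 1024 < 1383 <= 2^11 = 2048
So ceil(log2(1383)) = 11

bits = ceil(log2(1383)) = ceil(10.4336) = 11 bits


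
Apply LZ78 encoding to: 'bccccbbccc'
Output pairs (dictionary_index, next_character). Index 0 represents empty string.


LZ78 encoding steps:
Dictionary: {0: ''}
Step 1: w='' (idx 0), next='b' -> output (0, 'b'), add 'b' as idx 1
Step 2: w='' (idx 0), next='c' -> output (0, 'c'), add 'c' as idx 2
Step 3: w='c' (idx 2), next='c' -> output (2, 'c'), add 'cc' as idx 3
Step 4: w='c' (idx 2), next='b' -> output (2, 'b'), add 'cb' as idx 4
Step 5: w='b' (idx 1), next='c' -> output (1, 'c'), add 'bc' as idx 5
Step 6: w='cc' (idx 3), end of input -> output (3, '')


Encoded: [(0, 'b'), (0, 'c'), (2, 'c'), (2, 'b'), (1, 'c'), (3, '')]


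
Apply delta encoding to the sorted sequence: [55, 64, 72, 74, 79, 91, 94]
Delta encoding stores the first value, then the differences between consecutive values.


First value: 55
Deltas:
  64 - 55 = 9
  72 - 64 = 8
  74 - 72 = 2
  79 - 74 = 5
  91 - 79 = 12
  94 - 91 = 3


Delta encoded: [55, 9, 8, 2, 5, 12, 3]


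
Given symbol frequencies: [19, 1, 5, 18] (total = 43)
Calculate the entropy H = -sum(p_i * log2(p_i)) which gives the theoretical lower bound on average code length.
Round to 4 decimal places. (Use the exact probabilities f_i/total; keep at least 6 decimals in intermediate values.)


Per-symbol terms -p_i * log2(p_i) with p_i = f_i/43:
  p = 19/43 = 0.441860: log2(p) = -1.178337, -p*log2(p) = 0.520661
  p = 1/43 = 0.023256: log2(p) = -5.426265, -p*log2(p) = 0.126192
  p = 5/43 = 0.116279: log2(p) = -3.104337, -p*log2(p) = 0.360969
  p = 18/43 = 0.418605: log2(p) = -1.256340, -p*log2(p) = 0.525910
H = 0.520661 + 0.126192 + 0.360969 + 0.525910 = 1.533732

H = 1.5337 bits/symbol


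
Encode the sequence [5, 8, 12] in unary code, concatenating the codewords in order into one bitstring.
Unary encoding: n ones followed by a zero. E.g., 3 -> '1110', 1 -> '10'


Encode each number as n ones followed by a terminating 0:
  5 -> 111110 (6 bits)
  8 -> 111111110 (9 bits)
  12 -> 1111111111110 (13 bits)
Total length = 6 + 9 + 13 = 28 bits.

Unary([5, 8, 12]) = 1111101111111101111111111110 (28 bits)


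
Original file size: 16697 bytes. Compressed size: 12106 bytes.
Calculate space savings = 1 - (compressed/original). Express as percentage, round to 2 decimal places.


ratio = compressed/original = 12106/16697 = 0.72504
savings = 1 - ratio = 1 - 0.72504 = 0.27496
as a percentage: 0.27496 * 100 = 27.5%

Space savings = 1 - 12106/16697 = 27.5%


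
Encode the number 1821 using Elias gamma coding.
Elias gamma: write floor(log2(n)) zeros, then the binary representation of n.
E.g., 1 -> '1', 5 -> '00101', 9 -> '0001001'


num_bits = floor(log2(1821)) + 1 = 11
leading_zeros = num_bits - 1 = 10
binary(1821) = 11100011101

Elias gamma(1821) = '0000000000' + '11100011101' = 000000000011100011101 (21 bits)


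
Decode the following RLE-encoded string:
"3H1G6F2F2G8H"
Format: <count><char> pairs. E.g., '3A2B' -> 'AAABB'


Expanding each <count><char> pair:
  3H -> 'HHH'
  1G -> 'G'
  6F -> 'FFFFFF'
  2F -> 'FF'
  2G -> 'GG'
  8H -> 'HHHHHHHH'

Decoded = HHHGFFFFFFFFGGHHHHHHHH


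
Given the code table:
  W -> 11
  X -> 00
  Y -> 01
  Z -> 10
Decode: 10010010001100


Decoding:
10 -> Z
01 -> Y
00 -> X
10 -> Z
00 -> X
11 -> W
00 -> X


Result: ZYXZXWX


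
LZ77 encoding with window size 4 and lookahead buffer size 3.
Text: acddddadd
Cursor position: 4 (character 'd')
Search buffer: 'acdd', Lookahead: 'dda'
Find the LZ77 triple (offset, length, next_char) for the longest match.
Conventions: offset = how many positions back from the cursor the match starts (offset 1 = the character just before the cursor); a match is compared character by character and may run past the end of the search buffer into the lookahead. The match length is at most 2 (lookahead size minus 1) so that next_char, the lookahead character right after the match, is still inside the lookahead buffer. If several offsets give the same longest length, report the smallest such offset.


Try each offset into the search buffer:
  offset=1 (pos 3, char 'd'): match length 2
  offset=2 (pos 2, char 'd'): match length 2
  offset=3 (pos 1, char 'c'): match length 0
  offset=4 (pos 0, char 'a'): match length 0
Longest match has length 2, found at offsets 1, 2; take the smallest, offset 1.
next_char = character at position 4 + 2 = 6 -> 'a'

Best match: offset=1, length=2 (matching 'dd' starting at position 3)
LZ77 triple: (1, 2, 'a')


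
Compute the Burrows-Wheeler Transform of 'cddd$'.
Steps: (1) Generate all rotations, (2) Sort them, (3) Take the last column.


Rotations (sorted):
  0: $cddd -> last char: d
  1: cddd$ -> last char: $
  2: d$cdd -> last char: d
  3: dd$cd -> last char: d
  4: ddd$c -> last char: c


BWT = d$ddc


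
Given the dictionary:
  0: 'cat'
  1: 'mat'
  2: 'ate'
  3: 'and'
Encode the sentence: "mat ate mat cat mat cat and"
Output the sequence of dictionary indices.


Look up each word in the dictionary:
  'mat' -> 1
  'ate' -> 2
  'mat' -> 1
  'cat' -> 0
  'mat' -> 1
  'cat' -> 0
  'and' -> 3

Encoded: [1, 2, 1, 0, 1, 0, 3]


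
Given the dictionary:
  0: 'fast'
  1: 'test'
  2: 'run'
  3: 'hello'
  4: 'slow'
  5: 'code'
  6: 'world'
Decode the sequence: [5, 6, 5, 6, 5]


Look up each index in the dictionary:
  5 -> 'code'
  6 -> 'world'
  5 -> 'code'
  6 -> 'world'
  5 -> 'code'

Decoded: "code world code world code"


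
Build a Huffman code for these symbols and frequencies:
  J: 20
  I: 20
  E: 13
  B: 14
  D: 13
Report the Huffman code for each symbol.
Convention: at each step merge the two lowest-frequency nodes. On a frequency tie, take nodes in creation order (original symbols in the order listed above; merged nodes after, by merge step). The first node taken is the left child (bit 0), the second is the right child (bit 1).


Huffman tree construction:
Step 1: Merge E(13) + D(13) = 26
Step 2: Merge B(14) + J(20) = 34
Step 3: Merge I(20) + (E+D)(26) = 46
Step 4: Merge (B+J)(34) + (I+(E+D))(46) = 80
Read each symbol's code off the tree from the root (left child = 0, right child = 1).

Codes:
  J: 01 (length 2)
  I: 10 (length 2)
  E: 110 (length 3)
  B: 00 (length 2)
  D: 111 (length 3)
Average code length: 186/80 = 2.3250 bits/symbol


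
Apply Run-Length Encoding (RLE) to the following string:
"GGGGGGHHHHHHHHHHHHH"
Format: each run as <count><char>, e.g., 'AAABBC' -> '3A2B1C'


Scanning runs left to right:
  i=0: run of 'G' x 6 -> '6G'
  i=6: run of 'H' x 13 -> '13H'

RLE = 6G13H


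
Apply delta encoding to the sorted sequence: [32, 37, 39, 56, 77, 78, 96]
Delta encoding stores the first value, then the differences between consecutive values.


First value: 32
Deltas:
  37 - 32 = 5
  39 - 37 = 2
  56 - 39 = 17
  77 - 56 = 21
  78 - 77 = 1
  96 - 78 = 18


Delta encoded: [32, 5, 2, 17, 21, 1, 18]


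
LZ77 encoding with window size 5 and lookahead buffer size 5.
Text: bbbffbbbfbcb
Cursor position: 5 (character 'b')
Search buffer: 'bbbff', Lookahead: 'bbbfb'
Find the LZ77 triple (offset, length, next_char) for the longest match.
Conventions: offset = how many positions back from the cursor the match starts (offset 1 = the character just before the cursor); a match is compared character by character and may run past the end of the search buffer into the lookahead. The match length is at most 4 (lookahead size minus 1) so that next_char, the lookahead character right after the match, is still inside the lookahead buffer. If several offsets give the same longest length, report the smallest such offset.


Try each offset into the search buffer:
  offset=1 (pos 4, char 'f'): match length 0
  offset=2 (pos 3, char 'f'): match length 0
  offset=3 (pos 2, char 'b'): match length 1
  offset=4 (pos 1, char 'b'): match length 2
  offset=5 (pos 0, char 'b'): match length 4
Longest match has length 4 at offset 5.
next_char = character at position 5 + 4 = 9 -> 'b'

Best match: offset=5, length=4 (matching 'bbbf' starting at position 0)
LZ77 triple: (5, 4, 'b')


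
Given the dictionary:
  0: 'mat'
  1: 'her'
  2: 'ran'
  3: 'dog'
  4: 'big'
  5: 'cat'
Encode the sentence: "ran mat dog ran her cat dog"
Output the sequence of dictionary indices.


Look up each word in the dictionary:
  'ran' -> 2
  'mat' -> 0
  'dog' -> 3
  'ran' -> 2
  'her' -> 1
  'cat' -> 5
  'dog' -> 3

Encoded: [2, 0, 3, 2, 1, 5, 3]


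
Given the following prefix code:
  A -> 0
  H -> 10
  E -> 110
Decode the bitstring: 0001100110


Decoding step by step:
Bits 0 -> A
Bits 0 -> A
Bits 0 -> A
Bits 110 -> E
Bits 0 -> A
Bits 110 -> E


Decoded message: AAAEAE


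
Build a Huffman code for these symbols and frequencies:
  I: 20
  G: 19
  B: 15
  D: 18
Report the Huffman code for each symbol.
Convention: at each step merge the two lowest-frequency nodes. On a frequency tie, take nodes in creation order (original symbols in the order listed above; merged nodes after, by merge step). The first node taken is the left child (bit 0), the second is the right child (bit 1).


Huffman tree construction:
Step 1: Merge B(15) + D(18) = 33
Step 2: Merge G(19) + I(20) = 39
Step 3: Merge (B+D)(33) + (G+I)(39) = 72
Read each symbol's code off the tree from the root (left child = 0, right child = 1).

Codes:
  I: 11 (length 2)
  G: 10 (length 2)
  B: 00 (length 2)
  D: 01 (length 2)
Average code length: 144/72 = 2.0000 bits/symbol


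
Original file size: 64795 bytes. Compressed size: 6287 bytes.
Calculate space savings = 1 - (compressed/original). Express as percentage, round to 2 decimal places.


ratio = compressed/original = 6287/64795 = 0.097029
savings = 1 - ratio = 1 - 0.097029 = 0.902971
as a percentage: 0.902971 * 100 = 90.3%

Space savings = 1 - 6287/64795 = 90.3%


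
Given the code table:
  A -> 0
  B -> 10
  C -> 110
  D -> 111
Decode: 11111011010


Decoding:
111 -> D
110 -> C
110 -> C
10 -> B


Result: DCCB


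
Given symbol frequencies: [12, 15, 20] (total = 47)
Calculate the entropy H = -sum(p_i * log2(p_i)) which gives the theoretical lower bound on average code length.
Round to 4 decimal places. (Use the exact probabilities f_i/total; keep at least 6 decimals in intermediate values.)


Per-symbol terms -p_i * log2(p_i) with p_i = f_i/47:
  p = 12/47 = 0.255319: log2(p) = -1.969626, -p*log2(p) = 0.502883
  p = 15/47 = 0.319149: log2(p) = -1.647698, -p*log2(p) = 0.525861
  p = 20/47 = 0.425532: log2(p) = -1.232661, -p*log2(p) = 0.524536
H = 0.502883 + 0.525861 + 0.524536 = 1.553280

H = 1.5533 bits/symbol


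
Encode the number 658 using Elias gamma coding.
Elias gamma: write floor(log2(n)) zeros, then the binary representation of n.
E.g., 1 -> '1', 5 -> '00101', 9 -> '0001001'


num_bits = floor(log2(658)) + 1 = 10
leading_zeros = num_bits - 1 = 9
binary(658) = 1010010010

Elias gamma(658) = '000000000' + '1010010010' = 0000000001010010010 (19 bits)


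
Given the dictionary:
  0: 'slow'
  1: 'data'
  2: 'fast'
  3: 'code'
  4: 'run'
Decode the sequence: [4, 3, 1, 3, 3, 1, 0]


Look up each index in the dictionary:
  4 -> 'run'
  3 -> 'code'
  1 -> 'data'
  3 -> 'code'
  3 -> 'code'
  1 -> 'data'
  0 -> 'slow'

Decoded: "run code data code code data slow"


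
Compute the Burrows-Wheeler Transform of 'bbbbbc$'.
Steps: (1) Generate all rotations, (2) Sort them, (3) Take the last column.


Rotations (sorted):
  0: $bbbbbc -> last char: c
  1: bbbbbc$ -> last char: $
  2: bbbbc$b -> last char: b
  3: bbbc$bb -> last char: b
  4: bbc$bbb -> last char: b
  5: bc$bbbb -> last char: b
  6: c$bbbbb -> last char: b


BWT = c$bbbbb


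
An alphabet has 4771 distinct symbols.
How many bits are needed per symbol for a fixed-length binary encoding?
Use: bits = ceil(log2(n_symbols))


log2(4771) = 12.2201
Bracket: 2^12 = 4096 < 4771 <= 2^13 = 8192
So ceil(log2(4771)) = 13

bits = ceil(log2(4771)) = ceil(12.2201) = 13 bits


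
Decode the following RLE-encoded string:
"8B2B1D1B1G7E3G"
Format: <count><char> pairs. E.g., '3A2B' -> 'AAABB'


Expanding each <count><char> pair:
  8B -> 'BBBBBBBB'
  2B -> 'BB'
  1D -> 'D'
  1B -> 'B'
  1G -> 'G'
  7E -> 'EEEEEEE'
  3G -> 'GGG'

Decoded = BBBBBBBBBBDBGEEEEEEEGGG


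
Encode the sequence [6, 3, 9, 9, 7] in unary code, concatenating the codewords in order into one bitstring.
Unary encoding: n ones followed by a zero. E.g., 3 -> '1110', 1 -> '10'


Encode each number as n ones followed by a terminating 0:
  6 -> 1111110 (7 bits)
  3 -> 1110 (4 bits)
  9 -> 1111111110 (10 bits)
  9 -> 1111111110 (10 bits)
  7 -> 11111110 (8 bits)
Total length = 7 + 4 + 10 + 10 + 8 = 39 bits.

Unary([6, 3, 9, 9, 7]) = 111111011101111111110111111111011111110 (39 bits)


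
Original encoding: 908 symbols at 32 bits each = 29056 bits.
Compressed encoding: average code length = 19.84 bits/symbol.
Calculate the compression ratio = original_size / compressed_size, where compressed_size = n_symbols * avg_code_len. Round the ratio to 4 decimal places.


original_size = n_symbols * orig_bits = 908 * 32 = 29056 bits
compressed_size = n_symbols * avg_code_len = 908 * 19.84 = 18014.72 bits
ratio = original_size / compressed_size = 29056 / 18014.72 = 1.6129

Compression ratio = 1.6129


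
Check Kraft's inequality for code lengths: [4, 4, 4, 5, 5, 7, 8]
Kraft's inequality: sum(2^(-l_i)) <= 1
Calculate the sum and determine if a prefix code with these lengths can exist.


Sum = 2^(-4) + 2^(-4) + 2^(-4) + 2^(-5) + 2^(-5) + 2^(-7) + 2^(-8)
    = 0.0625 + 0.0625 + 0.0625 + 0.03125 + 0.03125 + 0.0078125 + 0.00390625
    = 67/256 = 0.26171875
Since 0.26171875 <= 1, Kraft's inequality IS satisfied.
A prefix code with these lengths CAN exist.

Kraft sum = 0.26171875. Satisfied.


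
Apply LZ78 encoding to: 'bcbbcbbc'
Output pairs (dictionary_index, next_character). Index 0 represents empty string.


LZ78 encoding steps:
Dictionary: {0: ''}
Step 1: w='' (idx 0), next='b' -> output (0, 'b'), add 'b' as idx 1
Step 2: w='' (idx 0), next='c' -> output (0, 'c'), add 'c' as idx 2
Step 3: w='b' (idx 1), next='b' -> output (1, 'b'), add 'bb' as idx 3
Step 4: w='c' (idx 2), next='b' -> output (2, 'b'), add 'cb' as idx 4
Step 5: w='b' (idx 1), next='c' -> output (1, 'c'), add 'bc' as idx 5


Encoded: [(0, 'b'), (0, 'c'), (1, 'b'), (2, 'b'), (1, 'c')]


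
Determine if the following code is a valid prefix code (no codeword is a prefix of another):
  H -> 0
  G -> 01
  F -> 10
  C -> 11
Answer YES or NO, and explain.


Checking each pair (does one codeword prefix another?):
  H='0' vs G='01': prefix -- VIOLATION

NO -- this is NOT a valid prefix code. H (0) is a prefix of G (01).


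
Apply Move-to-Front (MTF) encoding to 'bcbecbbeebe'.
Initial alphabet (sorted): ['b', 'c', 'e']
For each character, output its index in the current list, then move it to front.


MTF encoding:
'b': index 0 in ['b', 'c', 'e'] -> ['b', 'c', 'e']
'c': index 1 in ['b', 'c', 'e'] -> ['c', 'b', 'e']
'b': index 1 in ['c', 'b', 'e'] -> ['b', 'c', 'e']
'e': index 2 in ['b', 'c', 'e'] -> ['e', 'b', 'c']
'c': index 2 in ['e', 'b', 'c'] -> ['c', 'e', 'b']
'b': index 2 in ['c', 'e', 'b'] -> ['b', 'c', 'e']
'b': index 0 in ['b', 'c', 'e'] -> ['b', 'c', 'e']
'e': index 2 in ['b', 'c', 'e'] -> ['e', 'b', 'c']
'e': index 0 in ['e', 'b', 'c'] -> ['e', 'b', 'c']
'b': index 1 in ['e', 'b', 'c'] -> ['b', 'e', 'c']
'e': index 1 in ['b', 'e', 'c'] -> ['e', 'b', 'c']


Output: [0, 1, 1, 2, 2, 2, 0, 2, 0, 1, 1]


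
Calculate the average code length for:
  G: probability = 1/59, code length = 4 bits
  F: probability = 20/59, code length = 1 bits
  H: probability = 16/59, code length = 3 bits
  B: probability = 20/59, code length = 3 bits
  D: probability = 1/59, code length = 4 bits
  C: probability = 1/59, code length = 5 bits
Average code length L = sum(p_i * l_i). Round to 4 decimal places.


Weighted contributions p_i * l_i:
  G: (1/59) * 4 = 4/59
  F: (20/59) * 1 = 20/59
  H: (16/59) * 3 = 48/59
  B: (20/59) * 3 = 60/59
  D: (1/59) * 4 = 4/59
  C: (1/59) * 5 = 5/59
Sum = (4 + 20 + 48 + 60 + 4 + 5)/59 = 141/59

L = 141/59 = 2.3898 bits/symbol


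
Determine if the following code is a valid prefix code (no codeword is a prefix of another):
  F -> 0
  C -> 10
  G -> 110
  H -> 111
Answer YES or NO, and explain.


Checking each pair (does one codeword prefix another?):
  F='0' vs C='10': no prefix
  F='0' vs G='110': no prefix
  F='0' vs H='111': no prefix
  C='10' vs F='0': no prefix
  C='10' vs G='110': no prefix
  C='10' vs H='111': no prefix
  G='110' vs F='0': no prefix
  G='110' vs C='10': no prefix
  G='110' vs H='111': no prefix
  H='111' vs F='0': no prefix
  H='111' vs C='10': no prefix
  H='111' vs G='110': no prefix
No violation found over all pairs.

YES -- this is a valid prefix code. No codeword is a prefix of any other codeword.


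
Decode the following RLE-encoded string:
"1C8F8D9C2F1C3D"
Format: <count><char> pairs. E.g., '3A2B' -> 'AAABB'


Expanding each <count><char> pair:
  1C -> 'C'
  8F -> 'FFFFFFFF'
  8D -> 'DDDDDDDD'
  9C -> 'CCCCCCCCC'
  2F -> 'FF'
  1C -> 'C'
  3D -> 'DDD'

Decoded = CFFFFFFFFDDDDDDDDCCCCCCCCCFFCDDD


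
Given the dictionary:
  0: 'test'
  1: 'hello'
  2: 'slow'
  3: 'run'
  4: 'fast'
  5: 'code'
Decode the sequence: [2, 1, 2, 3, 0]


Look up each index in the dictionary:
  2 -> 'slow'
  1 -> 'hello'
  2 -> 'slow'
  3 -> 'run'
  0 -> 'test'

Decoded: "slow hello slow run test"


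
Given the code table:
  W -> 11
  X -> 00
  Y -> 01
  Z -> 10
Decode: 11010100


Decoding:
11 -> W
01 -> Y
01 -> Y
00 -> X


Result: WYYX


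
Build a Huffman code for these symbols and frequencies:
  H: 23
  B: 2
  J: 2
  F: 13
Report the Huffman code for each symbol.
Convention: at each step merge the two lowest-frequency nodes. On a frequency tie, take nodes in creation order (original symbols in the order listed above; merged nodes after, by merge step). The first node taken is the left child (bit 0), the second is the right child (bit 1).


Huffman tree construction:
Step 1: Merge B(2) + J(2) = 4
Step 2: Merge (B+J)(4) + F(13) = 17
Step 3: Merge ((B+J)+F)(17) + H(23) = 40
Read each symbol's code off the tree from the root (left child = 0, right child = 1).

Codes:
  H: 1 (length 1)
  B: 000 (length 3)
  J: 001 (length 3)
  F: 01 (length 2)
Average code length: 61/40 = 1.5250 bits/symbol


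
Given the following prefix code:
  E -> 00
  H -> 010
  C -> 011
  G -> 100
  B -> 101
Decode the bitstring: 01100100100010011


Decoding step by step:
Bits 011 -> C
Bits 00 -> E
Bits 100 -> G
Bits 100 -> G
Bits 010 -> H
Bits 011 -> C


Decoded message: CEGGHC


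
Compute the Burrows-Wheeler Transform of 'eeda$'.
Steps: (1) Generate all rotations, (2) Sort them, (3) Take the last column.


Rotations (sorted):
  0: $eeda -> last char: a
  1: a$eed -> last char: d
  2: da$ee -> last char: e
  3: eda$e -> last char: e
  4: eeda$ -> last char: $


BWT = adee$


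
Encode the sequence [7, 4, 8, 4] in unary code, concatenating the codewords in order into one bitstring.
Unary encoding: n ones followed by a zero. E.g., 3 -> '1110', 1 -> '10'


Encode each number as n ones followed by a terminating 0:
  7 -> 11111110 (8 bits)
  4 -> 11110 (5 bits)
  8 -> 111111110 (9 bits)
  4 -> 11110 (5 bits)
Total length = 8 + 5 + 9 + 5 = 27 bits.

Unary([7, 4, 8, 4]) = 111111101111011111111011110 (27 bits)


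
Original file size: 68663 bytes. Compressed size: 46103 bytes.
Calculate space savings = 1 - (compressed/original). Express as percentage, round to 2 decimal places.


ratio = compressed/original = 46103/68663 = 0.671439
savings = 1 - ratio = 1 - 0.671439 = 0.328561
as a percentage: 0.328561 * 100 = 32.86%

Space savings = 1 - 46103/68663 = 32.86%


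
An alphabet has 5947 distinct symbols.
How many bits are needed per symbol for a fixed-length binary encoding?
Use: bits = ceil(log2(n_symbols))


log2(5947) = 12.5379
Bracket: 2^12 = 4096 < 5947 <= 2^13 = 8192
So ceil(log2(5947)) = 13

bits = ceil(log2(5947)) = ceil(12.5379) = 13 bits


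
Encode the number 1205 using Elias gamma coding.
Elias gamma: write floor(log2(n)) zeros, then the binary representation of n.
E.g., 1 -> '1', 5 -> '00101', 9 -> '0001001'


num_bits = floor(log2(1205)) + 1 = 11
leading_zeros = num_bits - 1 = 10
binary(1205) = 10010110101

Elias gamma(1205) = '0000000000' + '10010110101' = 000000000010010110101 (21 bits)


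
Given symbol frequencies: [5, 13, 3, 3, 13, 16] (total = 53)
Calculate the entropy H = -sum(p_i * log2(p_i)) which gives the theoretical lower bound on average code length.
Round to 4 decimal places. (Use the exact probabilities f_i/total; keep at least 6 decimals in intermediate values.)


Per-symbol terms -p_i * log2(p_i) with p_i = f_i/53:
  p = 5/53 = 0.094340: log2(p) = -3.405992, -p*log2(p) = 0.321320
  p = 13/53 = 0.245283: log2(p) = -2.027481, -p*log2(p) = 0.497307
  p = 3/53 = 0.056604: log2(p) = -4.142958, -p*log2(p) = 0.234507
  p = 3/53 = 0.056604: log2(p) = -4.142958, -p*log2(p) = 0.234507
  p = 13/53 = 0.245283: log2(p) = -2.027481, -p*log2(p) = 0.497307
  p = 16/53 = 0.301887: log2(p) = -1.727920, -p*log2(p) = 0.521636
H = 0.321320 + 0.497307 + 0.234507 + 0.234507 + 0.497307 + 0.521636 = 2.306584

H = 2.3066 bits/symbol


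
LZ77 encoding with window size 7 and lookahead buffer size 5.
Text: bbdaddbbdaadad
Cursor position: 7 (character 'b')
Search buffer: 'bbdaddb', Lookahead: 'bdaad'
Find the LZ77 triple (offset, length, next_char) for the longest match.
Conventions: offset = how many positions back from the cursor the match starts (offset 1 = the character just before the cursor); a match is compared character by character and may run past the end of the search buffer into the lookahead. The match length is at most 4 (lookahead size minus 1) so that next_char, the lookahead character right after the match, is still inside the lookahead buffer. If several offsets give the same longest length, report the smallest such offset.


Try each offset into the search buffer:
  offset=1 (pos 6, char 'b'): match length 1
  offset=2 (pos 5, char 'd'): match length 0
  offset=3 (pos 4, char 'd'): match length 0
  offset=4 (pos 3, char 'a'): match length 0
  offset=5 (pos 2, char 'd'): match length 0
  offset=6 (pos 1, char 'b'): match length 3
  offset=7 (pos 0, char 'b'): match length 1
Longest match has length 3 at offset 6.
next_char = character at position 7 + 3 = 10 -> 'a'

Best match: offset=6, length=3 (matching 'bda' starting at position 1)
LZ77 triple: (6, 3, 'a')


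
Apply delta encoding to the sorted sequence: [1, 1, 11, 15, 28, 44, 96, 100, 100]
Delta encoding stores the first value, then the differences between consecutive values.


First value: 1
Deltas:
  1 - 1 = 0
  11 - 1 = 10
  15 - 11 = 4
  28 - 15 = 13
  44 - 28 = 16
  96 - 44 = 52
  100 - 96 = 4
  100 - 100 = 0


Delta encoded: [1, 0, 10, 4, 13, 16, 52, 4, 0]


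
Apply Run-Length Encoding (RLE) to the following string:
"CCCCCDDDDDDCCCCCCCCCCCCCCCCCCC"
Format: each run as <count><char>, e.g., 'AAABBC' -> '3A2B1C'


Scanning runs left to right:
  i=0: run of 'C' x 5 -> '5C'
  i=5: run of 'D' x 6 -> '6D'
  i=11: run of 'C' x 19 -> '19C'

RLE = 5C6D19C


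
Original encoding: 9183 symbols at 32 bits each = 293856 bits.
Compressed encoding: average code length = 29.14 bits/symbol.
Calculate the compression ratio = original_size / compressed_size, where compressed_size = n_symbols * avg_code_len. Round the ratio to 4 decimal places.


original_size = n_symbols * orig_bits = 9183 * 32 = 293856 bits
compressed_size = n_symbols * avg_code_len = 9183 * 29.14 = 267592.62 bits
ratio = original_size / compressed_size = 293856 / 267592.62 = 1.0981

Compression ratio = 1.0981


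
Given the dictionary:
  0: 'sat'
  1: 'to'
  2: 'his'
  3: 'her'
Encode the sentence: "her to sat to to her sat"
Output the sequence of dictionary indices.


Look up each word in the dictionary:
  'her' -> 3
  'to' -> 1
  'sat' -> 0
  'to' -> 1
  'to' -> 1
  'her' -> 3
  'sat' -> 0

Encoded: [3, 1, 0, 1, 1, 3, 0]


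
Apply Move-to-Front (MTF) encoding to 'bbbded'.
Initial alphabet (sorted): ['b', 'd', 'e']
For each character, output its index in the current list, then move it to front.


MTF encoding:
'b': index 0 in ['b', 'd', 'e'] -> ['b', 'd', 'e']
'b': index 0 in ['b', 'd', 'e'] -> ['b', 'd', 'e']
'b': index 0 in ['b', 'd', 'e'] -> ['b', 'd', 'e']
'd': index 1 in ['b', 'd', 'e'] -> ['d', 'b', 'e']
'e': index 2 in ['d', 'b', 'e'] -> ['e', 'd', 'b']
'd': index 1 in ['e', 'd', 'b'] -> ['d', 'e', 'b']


Output: [0, 0, 0, 1, 2, 1]


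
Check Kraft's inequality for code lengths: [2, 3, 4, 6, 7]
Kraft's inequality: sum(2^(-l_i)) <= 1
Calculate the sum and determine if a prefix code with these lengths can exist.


Sum = 2^(-2) + 2^(-3) + 2^(-4) + 2^(-6) + 2^(-7)
    = 0.25 + 0.125 + 0.0625 + 0.015625 + 0.0078125
    = 59/128 = 0.4609375
Since 0.4609375 <= 1, Kraft's inequality IS satisfied.
A prefix code with these lengths CAN exist.

Kraft sum = 0.4609375. Satisfied.


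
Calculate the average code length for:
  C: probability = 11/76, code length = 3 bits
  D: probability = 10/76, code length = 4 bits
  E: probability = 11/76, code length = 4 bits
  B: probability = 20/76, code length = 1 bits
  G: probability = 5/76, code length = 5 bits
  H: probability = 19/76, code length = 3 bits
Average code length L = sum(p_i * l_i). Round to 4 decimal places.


Weighted contributions p_i * l_i:
  C: (11/76) * 3 = 33/76
  D: (10/76) * 4 = 40/76
  E: (11/76) * 4 = 44/76
  B: (20/76) * 1 = 20/76
  G: (5/76) * 5 = 25/76
  H: (19/76) * 3 = 57/76
Sum = (33 + 40 + 44 + 20 + 25 + 57)/76 = 219/76

L = 219/76 = 2.8816 bits/symbol


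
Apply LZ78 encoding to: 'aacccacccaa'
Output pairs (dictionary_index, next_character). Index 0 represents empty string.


LZ78 encoding steps:
Dictionary: {0: ''}
Step 1: w='' (idx 0), next='a' -> output (0, 'a'), add 'a' as idx 1
Step 2: w='a' (idx 1), next='c' -> output (1, 'c'), add 'ac' as idx 2
Step 3: w='' (idx 0), next='c' -> output (0, 'c'), add 'c' as idx 3
Step 4: w='c' (idx 3), next='a' -> output (3, 'a'), add 'ca' as idx 4
Step 5: w='c' (idx 3), next='c' -> output (3, 'c'), add 'cc' as idx 5
Step 6: w='ca' (idx 4), next='a' -> output (4, 'a'), add 'caa' as idx 6


Encoded: [(0, 'a'), (1, 'c'), (0, 'c'), (3, 'a'), (3, 'c'), (4, 'a')]


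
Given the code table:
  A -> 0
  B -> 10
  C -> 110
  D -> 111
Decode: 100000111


Decoding:
10 -> B
0 -> A
0 -> A
0 -> A
0 -> A
111 -> D


Result: BAAAAD


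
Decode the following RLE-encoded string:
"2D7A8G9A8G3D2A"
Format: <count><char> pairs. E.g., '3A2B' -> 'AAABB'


Expanding each <count><char> pair:
  2D -> 'DD'
  7A -> 'AAAAAAA'
  8G -> 'GGGGGGGG'
  9A -> 'AAAAAAAAA'
  8G -> 'GGGGGGGG'
  3D -> 'DDD'
  2A -> 'AA'

Decoded = DDAAAAAAAGGGGGGGGAAAAAAAAAGGGGGGGGDDDAA


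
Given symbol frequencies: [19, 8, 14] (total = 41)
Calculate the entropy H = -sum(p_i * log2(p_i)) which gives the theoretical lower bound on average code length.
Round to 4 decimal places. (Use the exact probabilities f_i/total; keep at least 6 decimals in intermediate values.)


Per-symbol terms -p_i * log2(p_i) with p_i = f_i/41:
  p = 19/41 = 0.463415: log2(p) = -1.109624, -p*log2(p) = 0.514216
  p = 8/41 = 0.195122: log2(p) = -2.357552, -p*log2(p) = 0.460010
  p = 14/41 = 0.341463: log2(p) = -1.550197, -p*log2(p) = 0.529336
H = 0.514216 + 0.460010 + 0.529336 = 1.503562

H = 1.5036 bits/symbol
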